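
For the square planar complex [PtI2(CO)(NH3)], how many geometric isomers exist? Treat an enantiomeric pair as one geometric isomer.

2

Systematic placement gives 2 geometric isomers: I cis; I trans.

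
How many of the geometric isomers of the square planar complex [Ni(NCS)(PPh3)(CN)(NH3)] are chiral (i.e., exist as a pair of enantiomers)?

0

A square has two trans pairs of vertices; adjacent vertices are cis.
Working through the distinct placements yields 3 geometric isomers: (CN/NH3 trans, NCS/PPh3 trans); (CN/PPh3 trans, NCS/NH3 trans); (CN/NCS trans, NH3/PPh3 trans).
Each arrangement has an internal mirror plane or centre of symmetry, so none is chiral.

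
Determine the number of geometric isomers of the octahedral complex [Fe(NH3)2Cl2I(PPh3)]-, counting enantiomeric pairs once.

6

The six octahedral sites form three mutually perpendicular trans pairs.
Systematic placement gives 6 geometric isomers: NH3 cis, Cl trans; NH3 trans, Cl trans; NH3 cis, Cl cis (3 arrangements, 2 chiral); NH3 trans, Cl cis.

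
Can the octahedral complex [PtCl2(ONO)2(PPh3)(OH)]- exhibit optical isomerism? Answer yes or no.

yes

In an octahedral complex each vertex has one trans partner and four cis neighbours.
Systematic placement gives 6 geometric isomers: Cl trans, ONO cis; Cl trans, ONO trans; Cl cis, ONO cis (3 arrangements, 2 chiral); Cl cis, ONO trans.
Of these, 2 lack any improper symmetry element and so occur as enantiomeric pairs, giving 6 + 2 = 8 stereoisomers in total.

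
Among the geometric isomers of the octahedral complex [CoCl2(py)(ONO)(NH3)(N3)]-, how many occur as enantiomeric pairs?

6

The six octahedral sites form three mutually perpendicular trans pairs.
Exhaustive case analysis gives 9 geometric isomers.
Of these, 6 lack any improper symmetry element and so occur as enantiomeric pairs, giving 9 + 6 = 15 stereoisomers in total.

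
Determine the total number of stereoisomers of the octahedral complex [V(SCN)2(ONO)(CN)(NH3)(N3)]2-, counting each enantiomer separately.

An octahedron has six vertices in three trans pairs; every non-trans pair is cis.
Systematic enumeration (placing each ligand type in turn and discarding arrangements equivalent by rotation or reflection) gives 9 geometric isomers.
Of these, 6 lack any improper symmetry element and so occur as enantiomeric pairs, giving 9 + 6 = 15 stereoisomers in total.

15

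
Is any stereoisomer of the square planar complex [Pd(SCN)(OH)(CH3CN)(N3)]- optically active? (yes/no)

no

There are 3 geometric isomers: (CH3CN/OH trans, N3/SCN trans); (CH3CN/SCN trans, N3/OH trans); (CH3CN/N3 trans, OH/SCN trans).
Each arrangement has an internal mirror plane or centre of symmetry, so none is chiral.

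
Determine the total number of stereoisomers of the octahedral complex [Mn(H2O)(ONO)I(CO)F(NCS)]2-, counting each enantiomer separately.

30

Placing the ligands in turn and identifying arrangements related by rotation or reflection leaves 15 distinct geometric isomers.
Of these, 15 lack any improper symmetry element and so occur as enantiomeric pairs, giving 15 + 15 = 30 stereoisomers in total.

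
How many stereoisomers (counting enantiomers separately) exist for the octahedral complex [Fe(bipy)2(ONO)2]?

3

In an octahedral complex each vertex has one trans partner and four cis neighbours.
Each bipy is bidentate and must span two cis positions.
Working through the distinct placements yields 2 geometric isomers: ONO trans; ONO cis (chiral).
One of these lacks any improper symmetry element and so occurs as an enantiomeric pair, giving 2 + 1 = 3 stereoisomers in total.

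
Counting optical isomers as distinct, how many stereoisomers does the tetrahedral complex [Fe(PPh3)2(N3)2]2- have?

1

All four vertices of a tetrahedron are equivalent and mutually adjacent, so cis/trans isomerism cannot arise.
Only one geometric arrangement is possible.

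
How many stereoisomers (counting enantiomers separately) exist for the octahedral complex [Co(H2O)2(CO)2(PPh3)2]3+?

6

An octahedron has six vertices in three trans pairs; every non-trans pair is cis.
There are 5 geometric isomers: H2O trans, CO trans, PPh3 trans; H2O cis, CO trans, PPh3 cis; H2O cis, CO cis, PPh3 trans; H2O cis, CO cis, PPh3 cis (chiral); H2O trans, CO cis, PPh3 cis.
One of these lacks any improper symmetry element and so occurs as an enantiomeric pair, giving 5 + 1 = 6 stereoisomers in total.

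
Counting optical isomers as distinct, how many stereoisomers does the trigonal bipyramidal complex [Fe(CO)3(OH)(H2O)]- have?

4

Working through the distinct placements yields 4 geometric isomers: OH equatorial, H2O equatorial; OH equatorial, H2O axial; OH axial, H2O equatorial; OH axial, H2O axial.
Each arrangement has an internal mirror plane or centre of symmetry, so none is chiral.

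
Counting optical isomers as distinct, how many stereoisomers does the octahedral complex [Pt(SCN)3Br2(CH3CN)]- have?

In an octahedral complex each vertex has one trans partner and four cis neighbours.
There are 3 geometric isomers: SCN mer, Br trans; SCN mer, Br cis; SCN fac, Br cis.
Each arrangement has an internal mirror plane or centre of symmetry, so none is chiral.

3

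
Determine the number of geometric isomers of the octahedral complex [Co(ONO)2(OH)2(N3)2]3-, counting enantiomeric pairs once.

Systematic placement gives 5 geometric isomers: ONO trans, OH trans, N3 trans; ONO cis, OH cis, N3 trans; ONO trans, OH cis, N3 cis; ONO cis, OH cis, N3 cis (chiral); ONO cis, OH trans, N3 cis.

5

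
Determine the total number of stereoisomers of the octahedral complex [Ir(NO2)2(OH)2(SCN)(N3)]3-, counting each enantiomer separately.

8

In an octahedral complex each vertex has one trans partner and four cis neighbours.
The distinct arrangements are (6 in all): NO2 cis, OH cis (3 arrangements, 2 chiral); NO2 cis, OH trans; NO2 trans, OH cis; NO2 trans, OH trans.
Of these, 2 lack any improper symmetry element and so occur as enantiomeric pairs, giving 6 + 2 = 8 stereoisomers in total.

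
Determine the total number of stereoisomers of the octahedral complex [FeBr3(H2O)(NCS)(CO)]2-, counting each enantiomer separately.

5

There are 4 geometric isomers: Br mer (3 arrangements); Br fac (chiral).
One of these lacks any improper symmetry element and so occurs as an enantiomeric pair, giving 4 + 1 = 5 stereoisomers in total.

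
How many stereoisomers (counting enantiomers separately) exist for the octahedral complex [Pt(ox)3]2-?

An octahedron has six vertices in three trans pairs; every non-trans pair is cis.
Each ox is bidentate and must span two cis positions.
Only one geometric arrangement is possible; it has no improper symmetry element, so it exists as a pair of enantiomers (2 stereoisomers).

2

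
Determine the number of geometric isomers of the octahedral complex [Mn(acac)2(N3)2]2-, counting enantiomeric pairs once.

Each acac is bidentate and must span two cis positions.
Working through the distinct placements yields 2 geometric isomers: N3 trans; N3 cis (chiral).

2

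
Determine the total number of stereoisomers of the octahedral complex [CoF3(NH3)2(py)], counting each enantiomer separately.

3

An octahedron has six vertices in three trans pairs; every non-trans pair is cis.
There are 3 geometric isomers: F mer, NH3 cis; F mer, NH3 trans; F fac, NH3 cis.
Each arrangement has an internal mirror plane or centre of symmetry, so none is chiral.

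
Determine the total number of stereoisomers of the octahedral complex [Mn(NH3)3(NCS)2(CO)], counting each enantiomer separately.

3

The six octahedral sites form three mutually perpendicular trans pairs.
There are 3 geometric isomers: NH3 mer, NCS cis; NH3 mer, NCS trans; NH3 fac, NCS cis.
Each arrangement has an internal mirror plane or centre of symmetry, so none is chiral.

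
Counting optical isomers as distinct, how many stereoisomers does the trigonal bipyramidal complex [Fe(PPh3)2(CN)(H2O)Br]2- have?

Exhaustive case analysis gives 7 geometric isomers.
Of these, 3 lack any improper symmetry element and so occur as enantiomeric pairs, giving 7 + 3 = 10 stereoisomers in total.

10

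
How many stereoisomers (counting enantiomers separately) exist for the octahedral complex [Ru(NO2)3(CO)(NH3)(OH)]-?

5

The six octahedral sites form three mutually perpendicular trans pairs.
Working through the distinct placements yields 4 geometric isomers: NO2 mer (3 arrangements); NO2 fac (chiral).
One of these lacks any improper symmetry element and so occurs as an enantiomeric pair, giving 4 + 1 = 5 stereoisomers in total.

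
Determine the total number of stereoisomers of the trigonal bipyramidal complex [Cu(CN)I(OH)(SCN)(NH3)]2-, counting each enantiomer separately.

Systematic enumeration (placing each ligand type in turn and discarding arrangements equivalent by rotation or reflection) gives 10 geometric isomers.
Of these, 10 lack any improper symmetry element and so occur as enantiomeric pairs, giving 10 + 10 = 20 stereoisomers in total.

20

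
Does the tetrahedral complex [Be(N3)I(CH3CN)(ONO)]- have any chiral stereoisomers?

All four vertices of a tetrahedron are equivalent and mutually adjacent, so cis/trans isomerism cannot arise.
Only one geometric arrangement is possible; it has no improper symmetry element, so it exists as a pair of enantiomers (2 stereoisomers).

yes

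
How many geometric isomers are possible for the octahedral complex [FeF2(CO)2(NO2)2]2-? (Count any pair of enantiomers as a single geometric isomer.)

5

Working through the distinct placements yields 5 geometric isomers: F trans, CO trans, NO2 trans; F cis, CO trans, NO2 cis; F cis, CO cis, NO2 trans; F cis, CO cis, NO2 cis (chiral); F trans, CO cis, NO2 cis.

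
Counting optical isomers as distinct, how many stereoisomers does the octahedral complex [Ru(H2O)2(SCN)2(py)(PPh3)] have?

An octahedron has six vertices in three trans pairs; every non-trans pair is cis.
Systematic placement gives 6 geometric isomers: H2O trans, SCN cis; H2O trans, SCN trans; H2O cis, SCN cis (3 arrangements, 2 chiral); H2O cis, SCN trans.
Of these, 2 lack any improper symmetry element and so occur as enantiomeric pairs, giving 6 + 2 = 8 stereoisomers in total.

8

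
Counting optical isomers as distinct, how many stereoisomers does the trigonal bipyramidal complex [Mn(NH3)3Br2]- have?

Systematic placement gives 3 geometric isomers: Br both axial; Br one axial, one equatorial; Br both equatorial.
Each arrangement has an internal mirror plane or centre of symmetry, so none is chiral.

3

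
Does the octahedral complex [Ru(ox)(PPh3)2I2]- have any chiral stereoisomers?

In an octahedral complex each vertex has one trans partner and four cis neighbours.
Each ox is bidentate and must span two cis positions.
There are 3 geometric isomers: PPh3 cis, I trans; PPh3 cis, I cis (chiral); PPh3 trans, I cis.
One of these lacks any improper symmetry element and so occurs as an enantiomeric pair, giving 3 + 1 = 4 stereoisomers in total.

yes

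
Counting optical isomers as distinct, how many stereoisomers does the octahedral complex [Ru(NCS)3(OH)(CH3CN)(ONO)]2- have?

The six octahedral sites form three mutually perpendicular trans pairs.
Systematic placement gives 4 geometric isomers: NCS mer (3 arrangements); NCS fac (chiral).
One of these lacks any improper symmetry element and so occurs as an enantiomeric pair, giving 4 + 1 = 5 stereoisomers in total.

5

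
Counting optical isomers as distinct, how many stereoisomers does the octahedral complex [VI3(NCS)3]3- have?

2

In an octahedral complex each vertex has one trans partner and four cis neighbours.
Working through the distinct placements yields 2 geometric isomers: I mer; I fac.
Each arrangement has an internal mirror plane or centre of symmetry, so none is chiral.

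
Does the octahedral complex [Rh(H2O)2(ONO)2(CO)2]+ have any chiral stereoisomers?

In an octahedral complex each vertex has one trans partner and four cis neighbours.
There are 5 geometric isomers: H2O trans, ONO trans, CO trans; H2O cis, ONO cis, CO trans; H2O cis, ONO trans, CO cis; H2O cis, ONO cis, CO cis (chiral); H2O trans, ONO cis, CO cis.
One of these lacks any improper symmetry element and so occurs as an enantiomeric pair, giving 5 + 1 = 6 stereoisomers in total.

yes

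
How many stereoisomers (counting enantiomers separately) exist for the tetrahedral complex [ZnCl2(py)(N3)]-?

Only one geometric arrangement is possible.

1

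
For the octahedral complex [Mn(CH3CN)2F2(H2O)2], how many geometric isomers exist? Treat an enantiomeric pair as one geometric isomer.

The six octahedral sites form three mutually perpendicular trans pairs.
There are 5 geometric isomers: CH3CN trans, F trans, H2O trans; CH3CN trans, F cis, H2O cis; CH3CN cis, F cis, H2O trans; CH3CN cis, F cis, H2O cis (chiral); CH3CN cis, F trans, H2O cis.

5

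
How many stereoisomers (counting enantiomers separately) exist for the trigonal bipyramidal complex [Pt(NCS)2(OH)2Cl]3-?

Systematic enumeration (placing each ligand type in turn and discarding arrangements equivalent by rotation or reflection) gives 5 geometric isomers.
One of these lacks any improper symmetry element and so occurs as an enantiomeric pair, giving 5 + 1 = 6 stereoisomers in total.

6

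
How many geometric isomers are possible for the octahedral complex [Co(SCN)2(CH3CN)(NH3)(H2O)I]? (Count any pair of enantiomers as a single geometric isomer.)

9

In an octahedral complex each vertex has one trans partner and four cis neighbours.
Placing the ligands in turn and identifying arrangements related by rotation or reflection leaves 9 distinct geometric isomers.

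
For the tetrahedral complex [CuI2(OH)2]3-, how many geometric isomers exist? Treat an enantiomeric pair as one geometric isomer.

In a tetrahedral complex all four positions are equivalent and every pair of ligands is adjacent — there is no cis/trans distinction.
Only one geometric arrangement is possible.

1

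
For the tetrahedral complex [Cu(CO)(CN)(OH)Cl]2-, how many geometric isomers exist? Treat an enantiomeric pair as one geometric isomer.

1

In a tetrahedral complex all four positions are equivalent and every pair of ligands is adjacent — there is no cis/trans distinction.
Only one geometric arrangement is possible; it has no improper symmetry element, so it exists as a pair of enantiomers (2 stereoisomers).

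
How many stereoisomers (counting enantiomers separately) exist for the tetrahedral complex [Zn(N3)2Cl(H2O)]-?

Only one geometric arrangement is possible.

1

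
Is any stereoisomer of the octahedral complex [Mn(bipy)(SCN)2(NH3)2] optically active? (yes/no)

Each bipy is bidentate and must span two cis positions.
Systematic placement gives 3 geometric isomers: SCN cis, NH3 trans; SCN cis, NH3 cis (chiral); SCN trans, NH3 cis.
One of these lacks any improper symmetry element and so occurs as an enantiomeric pair, giving 3 + 1 = 4 stereoisomers in total.

yes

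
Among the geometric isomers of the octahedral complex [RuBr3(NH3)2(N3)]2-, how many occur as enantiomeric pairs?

An octahedron has six vertices in three trans pairs; every non-trans pair is cis.
Working through the distinct placements yields 3 geometric isomers: Br mer, NH3 trans; Br mer, NH3 cis; Br fac, NH3 cis.
Each arrangement has an internal mirror plane or centre of symmetry, so none is chiral.

0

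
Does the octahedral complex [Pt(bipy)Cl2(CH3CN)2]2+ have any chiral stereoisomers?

An octahedron has six vertices in three trans pairs; every non-trans pair is cis.
Each bipy is bidentate and must span two cis positions.
The distinct arrangements are (3 in all): Cl cis, CH3CN trans; Cl cis, CH3CN cis (chiral); Cl trans, CH3CN cis.
One of these lacks any improper symmetry element and so occurs as an enantiomeric pair, giving 3 + 1 = 4 stereoisomers in total.

yes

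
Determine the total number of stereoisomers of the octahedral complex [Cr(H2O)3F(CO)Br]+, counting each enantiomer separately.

5

An octahedron has six vertices in three trans pairs; every non-trans pair is cis.
There are 4 geometric isomers: H2O mer (3 arrangements); H2O fac (chiral).
One of these lacks any improper symmetry element and so occurs as an enantiomeric pair, giving 4 + 1 = 5 stereoisomers in total.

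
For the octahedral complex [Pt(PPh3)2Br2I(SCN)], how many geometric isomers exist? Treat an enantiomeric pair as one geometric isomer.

In an octahedral complex each vertex has one trans partner and four cis neighbours.
Working through the distinct placements yields 6 geometric isomers: PPh3 cis, Br trans; PPh3 trans, Br trans; PPh3 cis, Br cis (3 arrangements, 2 chiral); PPh3 trans, Br cis.

6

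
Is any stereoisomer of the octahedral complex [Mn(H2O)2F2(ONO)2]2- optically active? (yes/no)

yes

The six octahedral sites form three mutually perpendicular trans pairs.
Working through the distinct placements yields 5 geometric isomers: H2O trans, F trans, ONO trans; H2O cis, F trans, ONO cis; H2O cis, F cis, ONO trans; H2O cis, F cis, ONO cis (chiral); H2O trans, F cis, ONO cis.
One of these lacks any improper symmetry element and so occurs as an enantiomeric pair, giving 5 + 1 = 6 stereoisomers in total.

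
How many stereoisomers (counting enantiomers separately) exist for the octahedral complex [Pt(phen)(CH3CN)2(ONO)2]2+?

4

In an octahedral complex each vertex has one trans partner and four cis neighbours.
Each phen is bidentate and must span two cis positions.
There are 3 geometric isomers: CH3CN trans, ONO cis; CH3CN cis, ONO cis (chiral); CH3CN cis, ONO trans.
One of these lacks any improper symmetry element and so occurs as an enantiomeric pair, giving 3 + 1 = 4 stereoisomers in total.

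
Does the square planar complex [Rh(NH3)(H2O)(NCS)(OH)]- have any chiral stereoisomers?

A square has two trans pairs of vertices; adjacent vertices are cis.
The distinct arrangements are (3 in all): (H2O/NH3 trans, NCS/OH trans); (H2O/OH trans, NCS/NH3 trans); (H2O/NCS trans, NH3/OH trans).
Each arrangement has an internal mirror plane or centre of symmetry, so none is chiral.

no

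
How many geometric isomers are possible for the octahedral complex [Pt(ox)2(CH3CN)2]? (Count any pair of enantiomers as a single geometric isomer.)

An octahedron has six vertices in three trans pairs; every non-trans pair is cis.
Each ox is bidentate and must span two cis positions.
Systematic placement gives 2 geometric isomers: CH3CN trans; CH3CN cis (chiral).

2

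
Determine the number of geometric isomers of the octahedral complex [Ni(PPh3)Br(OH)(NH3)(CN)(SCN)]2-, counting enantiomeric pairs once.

15

In an octahedral complex each vertex has one trans partner and four cis neighbours.
Exhaustive case analysis gives 15 geometric isomers.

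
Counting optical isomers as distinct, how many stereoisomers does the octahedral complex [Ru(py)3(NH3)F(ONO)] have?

An octahedron has six vertices in three trans pairs; every non-trans pair is cis.
Systematic placement gives 4 geometric isomers: py mer (3 arrangements); py fac (chiral).
One of these lacks any improper symmetry element and so occurs as an enantiomeric pair, giving 4 + 1 = 5 stereoisomers in total.

5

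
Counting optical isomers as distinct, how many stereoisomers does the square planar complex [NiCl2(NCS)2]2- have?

A square has two trans pairs of vertices; adjacent vertices are cis.
Systematic placement gives 2 geometric isomers: Cl cis; Cl trans.
Each arrangement has an internal mirror plane or centre of symmetry, so none is chiral.

2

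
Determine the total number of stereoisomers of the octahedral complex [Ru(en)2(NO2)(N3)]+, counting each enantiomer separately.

3

Each en is bidentate and must span two cis positions.
There are 2 geometric isomers: NO2 and N3 mutually trans; NO2 and N3 mutually cis (chiral).
One of these lacks any improper symmetry element and so occurs as an enantiomeric pair, giving 2 + 1 = 3 stereoisomers in total.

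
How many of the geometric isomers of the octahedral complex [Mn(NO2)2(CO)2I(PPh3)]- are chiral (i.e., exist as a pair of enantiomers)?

Systematic placement gives 6 geometric isomers: NO2 cis, CO trans; NO2 trans, CO trans; NO2 cis, CO cis (3 arrangements, 2 chiral); NO2 trans, CO cis.
Of these, 2 lack any improper symmetry element and so occur as enantiomeric pairs, giving 6 + 2 = 8 stereoisomers in total.

2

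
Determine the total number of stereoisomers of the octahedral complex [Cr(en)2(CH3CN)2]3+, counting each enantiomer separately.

The six octahedral sites form three mutually perpendicular trans pairs.
Each en is bidentate and must span two cis positions.
The distinct arrangements are (2 in all): CH3CN trans; CH3CN cis (chiral).
One of these lacks any improper symmetry element and so occurs as an enantiomeric pair, giving 2 + 1 = 3 stereoisomers in total.

3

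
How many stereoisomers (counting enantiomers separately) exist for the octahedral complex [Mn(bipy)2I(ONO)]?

Each bipy is bidentate and must span two cis positions.
There are 2 geometric isomers: I and ONO mutually trans; I and ONO mutually cis (chiral).
One of these lacks any improper symmetry element and so occurs as an enantiomeric pair, giving 2 + 1 = 3 stereoisomers in total.

3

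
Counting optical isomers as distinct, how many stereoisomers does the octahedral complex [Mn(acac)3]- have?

The six octahedral sites form three mutually perpendicular trans pairs.
Each acac is bidentate and must span two cis positions.
Only one geometric arrangement is possible; it has no improper symmetry element, so it exists as a pair of enantiomers (2 stereoisomers).

2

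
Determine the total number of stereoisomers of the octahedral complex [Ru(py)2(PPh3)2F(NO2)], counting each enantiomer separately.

An octahedron has six vertices in three trans pairs; every non-trans pair is cis.
The distinct arrangements are (6 in all): py trans, PPh3 trans; py cis, PPh3 cis (3 arrangements, 2 chiral); py trans, PPh3 cis; py cis, PPh3 trans.
Of these, 2 lack any improper symmetry element and so occur as enantiomeric pairs, giving 6 + 2 = 8 stereoisomers in total.

8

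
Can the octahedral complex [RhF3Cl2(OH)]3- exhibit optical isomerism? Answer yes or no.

The six octahedral sites form three mutually perpendicular trans pairs.
There are 3 geometric isomers: F mer, Cl trans; F fac, Cl cis; F mer, Cl cis.
Each arrangement has an internal mirror plane or centre of symmetry, so none is chiral.

no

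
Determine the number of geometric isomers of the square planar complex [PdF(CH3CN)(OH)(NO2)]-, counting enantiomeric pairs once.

In a square planar complex each vertex has one trans partner and two cis neighbours.
Systematic placement gives 3 geometric isomers: (CH3CN/NO2 trans, F/OH trans); (CH3CN/OH trans, F/NO2 trans); (CH3CN/F trans, NO2/OH trans).

3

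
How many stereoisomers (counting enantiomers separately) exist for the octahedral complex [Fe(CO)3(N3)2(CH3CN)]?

Systematic placement gives 3 geometric isomers: CO mer, N3 trans; CO fac, N3 cis; CO mer, N3 cis.
Each arrangement has an internal mirror plane or centre of symmetry, so none is chiral.

3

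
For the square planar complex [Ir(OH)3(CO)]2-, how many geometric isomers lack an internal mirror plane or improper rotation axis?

A square has two trans pairs of vertices; adjacent vertices are cis.
Only one geometric arrangement is possible.

0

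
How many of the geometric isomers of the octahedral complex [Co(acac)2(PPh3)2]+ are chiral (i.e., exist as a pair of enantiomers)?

1

The six octahedral sites form three mutually perpendicular trans pairs.
Each acac is bidentate and must span two cis positions.
There are 2 geometric isomers: PPh3 trans; PPh3 cis (chiral).
One of these lacks any improper symmetry element and so occurs as an enantiomeric pair, giving 2 + 1 = 3 stereoisomers in total.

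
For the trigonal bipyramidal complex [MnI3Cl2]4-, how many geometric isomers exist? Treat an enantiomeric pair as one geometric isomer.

The distinct arrangements are (3 in all): Cl both axial; Cl one axial, one equatorial; Cl both equatorial.

3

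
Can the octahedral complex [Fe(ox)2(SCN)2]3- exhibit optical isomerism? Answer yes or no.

yes

An octahedron has six vertices in three trans pairs; every non-trans pair is cis.
Each ox is bidentate and must span two cis positions.
There are 2 geometric isomers: SCN trans; SCN cis (chiral).
One of these lacks any improper symmetry element and so occurs as an enantiomeric pair, giving 2 + 1 = 3 stereoisomers in total.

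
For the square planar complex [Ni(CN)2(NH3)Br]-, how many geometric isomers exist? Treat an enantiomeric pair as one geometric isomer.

2

A square has two trans pairs of vertices; adjacent vertices are cis.
Working through the distinct placements yields 2 geometric isomers: CN cis; CN trans.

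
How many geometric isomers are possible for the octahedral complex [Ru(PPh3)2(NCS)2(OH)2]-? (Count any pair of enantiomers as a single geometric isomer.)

5

The six octahedral sites form three mutually perpendicular trans pairs.
Working through the distinct placements yields 5 geometric isomers: PPh3 trans, NCS trans, OH trans; PPh3 cis, NCS trans, OH cis; PPh3 trans, NCS cis, OH cis; PPh3 cis, NCS cis, OH cis (chiral); PPh3 cis, NCS cis, OH trans.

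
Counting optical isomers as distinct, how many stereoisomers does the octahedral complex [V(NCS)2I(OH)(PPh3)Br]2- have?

In an octahedral complex each vertex has one trans partner and four cis neighbours.
Systematic enumeration (placing each ligand type in turn and discarding arrangements equivalent by rotation or reflection) gives 9 geometric isomers.
Of these, 6 lack any improper symmetry element and so occur as enantiomeric pairs, giving 9 + 6 = 15 stereoisomers in total.

15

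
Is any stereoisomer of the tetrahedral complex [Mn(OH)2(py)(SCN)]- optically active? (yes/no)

In a tetrahedral complex all four positions are equivalent and every pair of ligands is adjacent — there is no cis/trans distinction.
Only one geometric arrangement is possible.

no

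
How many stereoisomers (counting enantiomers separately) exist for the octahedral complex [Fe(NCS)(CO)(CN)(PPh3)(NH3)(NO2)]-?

The six octahedral sites form three mutually perpendicular trans pairs.
Exhaustive case analysis gives 15 geometric isomers.
Of these, 15 lack any improper symmetry element and so occur as enantiomeric pairs, giving 15 + 15 = 30 stereoisomers in total.

30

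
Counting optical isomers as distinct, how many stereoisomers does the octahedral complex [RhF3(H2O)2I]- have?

3

An octahedron has six vertices in three trans pairs; every non-trans pair is cis.
There are 3 geometric isomers: F mer, H2O cis; F mer, H2O trans; F fac, H2O cis.
Each arrangement has an internal mirror plane or centre of symmetry, so none is chiral.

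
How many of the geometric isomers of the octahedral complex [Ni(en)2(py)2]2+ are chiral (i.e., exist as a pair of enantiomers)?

Each en is bidentate and must span two cis positions.
There are 2 geometric isomers: py trans; py cis (chiral).
One of these lacks any improper symmetry element and so occurs as an enantiomeric pair, giving 2 + 1 = 3 stereoisomers in total.

1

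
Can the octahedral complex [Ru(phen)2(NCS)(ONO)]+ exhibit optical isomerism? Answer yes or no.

The six octahedral sites form three mutually perpendicular trans pairs.
Each phen is bidentate and must span two cis positions.
Working through the distinct placements yields 2 geometric isomers: NCS and ONO mutually trans; NCS and ONO mutually cis (chiral).
One of these lacks any improper symmetry element and so occurs as an enantiomeric pair, giving 2 + 1 = 3 stereoisomers in total.

yes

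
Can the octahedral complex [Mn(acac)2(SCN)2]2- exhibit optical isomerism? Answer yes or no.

yes

Each acac is bidentate and must span two cis positions.
Systematic placement gives 2 geometric isomers: SCN trans; SCN cis (chiral).
One of these lacks any improper symmetry element and so occurs as an enantiomeric pair, giving 2 + 1 = 3 stereoisomers in total.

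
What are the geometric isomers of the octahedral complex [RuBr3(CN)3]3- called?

In an octahedral complex each vertex has one trans partner and four cis neighbours.
There are 2 geometric isomers: Br mer; Br fac.

fac and mer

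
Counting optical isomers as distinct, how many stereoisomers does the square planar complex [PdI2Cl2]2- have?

2

In a square planar complex each vertex has one trans partner and two cis neighbours.
Working through the distinct placements yields 2 geometric isomers: I cis; I trans.
Each arrangement has an internal mirror plane or centre of symmetry, so none is chiral.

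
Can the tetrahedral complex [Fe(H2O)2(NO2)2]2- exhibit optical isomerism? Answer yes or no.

All four vertices of a tetrahedron are equivalent and mutually adjacent, so cis/trans isomerism cannot arise.
Only one geometric arrangement is possible.

no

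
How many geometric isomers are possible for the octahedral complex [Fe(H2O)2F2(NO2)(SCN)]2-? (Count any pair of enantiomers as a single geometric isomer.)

6

The distinct arrangements are (6 in all): H2O trans, F trans; H2O cis, F trans; H2O cis, F cis (3 arrangements, 2 chiral); H2O trans, F cis.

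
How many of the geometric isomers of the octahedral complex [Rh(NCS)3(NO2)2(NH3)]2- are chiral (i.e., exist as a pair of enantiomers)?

0

An octahedron has six vertices in three trans pairs; every non-trans pair is cis.
The distinct arrangements are (3 in all): NCS mer, NO2 trans; NCS mer, NO2 cis; NCS fac, NO2 cis.
Each arrangement has an internal mirror plane or centre of symmetry, so none is chiral.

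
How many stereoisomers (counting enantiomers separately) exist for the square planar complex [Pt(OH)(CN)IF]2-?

A square has two trans pairs of vertices; adjacent vertices are cis.
Systematic placement gives 3 geometric isomers: (CN/I trans, F/OH trans); (CN/OH trans, F/I trans); (CN/F trans, I/OH trans).
Each arrangement has an internal mirror plane or centre of symmetry, so none is chiral.

3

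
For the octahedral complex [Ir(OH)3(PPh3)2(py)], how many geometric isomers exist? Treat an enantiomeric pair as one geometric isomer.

3

In an octahedral complex each vertex has one trans partner and four cis neighbours.
There are 3 geometric isomers: OH mer, PPh3 cis; OH mer, PPh3 trans; OH fac, PPh3 cis.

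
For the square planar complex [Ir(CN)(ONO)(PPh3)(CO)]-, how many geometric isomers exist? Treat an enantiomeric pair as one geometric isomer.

3

In a square planar complex each vertex has one trans partner and two cis neighbours.
The distinct arrangements are (3 in all): (CN/ONO trans, CO/PPh3 trans); (CN/PPh3 trans, CO/ONO trans); (CN/CO trans, ONO/PPh3 trans).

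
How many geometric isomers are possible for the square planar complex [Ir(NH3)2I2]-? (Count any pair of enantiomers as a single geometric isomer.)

Systematic placement gives 2 geometric isomers: NH3 cis; NH3 trans.

2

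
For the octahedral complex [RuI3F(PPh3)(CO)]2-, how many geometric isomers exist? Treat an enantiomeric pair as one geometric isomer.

4

An octahedron has six vertices in three trans pairs; every non-trans pair is cis.
Systematic placement gives 4 geometric isomers: I mer (3 arrangements); I fac (chiral).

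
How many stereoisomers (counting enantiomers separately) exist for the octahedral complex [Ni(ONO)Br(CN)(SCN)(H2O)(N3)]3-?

An octahedron has six vertices in three trans pairs; every non-trans pair is cis.
Exhaustive case analysis gives 15 geometric isomers.
Of these, 15 lack any improper symmetry element and so occur as enantiomeric pairs, giving 15 + 15 = 30 stereoisomers in total.

30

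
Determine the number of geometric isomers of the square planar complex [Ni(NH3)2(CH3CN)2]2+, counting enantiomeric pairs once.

In a square planar complex each vertex has one trans partner and two cis neighbours.
Systematic placement gives 2 geometric isomers: NH3 cis; NH3 trans.

2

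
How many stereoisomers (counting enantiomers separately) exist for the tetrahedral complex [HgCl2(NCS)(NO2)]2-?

1

In a tetrahedral complex all four positions are equivalent and every pair of ligands is adjacent — there is no cis/trans distinction.
Only one geometric arrangement is possible.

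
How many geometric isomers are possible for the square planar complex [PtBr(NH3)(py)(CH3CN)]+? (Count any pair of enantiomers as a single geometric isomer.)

A square has two trans pairs of vertices; adjacent vertices are cis.
There are 3 geometric isomers: (Br/NH3 trans, CH3CN/py trans); (Br/py trans, CH3CN/NH3 trans); (Br/CH3CN trans, NH3/py trans).

3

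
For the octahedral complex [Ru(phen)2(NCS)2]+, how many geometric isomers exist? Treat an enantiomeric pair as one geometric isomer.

The six octahedral sites form three mutually perpendicular trans pairs.
Each phen is bidentate and must span two cis positions.
There are 2 geometric isomers: NCS trans; NCS cis (chiral).

2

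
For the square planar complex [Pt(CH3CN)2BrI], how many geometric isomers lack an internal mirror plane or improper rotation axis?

A square has two trans pairs of vertices; adjacent vertices are cis.
There are 2 geometric isomers: CH3CN cis; CH3CN trans.
Each arrangement has an internal mirror plane or centre of symmetry, so none is chiral.

0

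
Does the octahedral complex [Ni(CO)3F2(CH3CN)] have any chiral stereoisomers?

The distinct arrangements are (3 in all): CO mer, F trans; CO fac, F cis; CO mer, F cis.
Each arrangement has an internal mirror plane or centre of symmetry, so none is chiral.

no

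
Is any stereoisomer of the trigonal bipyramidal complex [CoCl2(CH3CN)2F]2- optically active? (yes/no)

yes

In a trigonal bipyramid the two axial positions differ from the three equatorial ones.
Exhaustive case analysis gives 5 geometric isomers.
One of these lacks any improper symmetry element and so occurs as an enantiomeric pair, giving 5 + 1 = 6 stereoisomers in total.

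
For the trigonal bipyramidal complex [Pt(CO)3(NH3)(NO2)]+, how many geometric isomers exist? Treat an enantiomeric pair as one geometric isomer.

4

In a trigonal bipyramid the two axial positions differ from the three equatorial ones.
Systematic placement gives 4 geometric isomers: NH3 equatorial, NO2 equatorial; NH3 axial, NO2 equatorial; NH3 equatorial, NO2 axial; NH3 axial, NO2 axial.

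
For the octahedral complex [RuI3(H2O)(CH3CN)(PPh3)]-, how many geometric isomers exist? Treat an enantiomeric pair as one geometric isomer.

An octahedron has six vertices in three trans pairs; every non-trans pair is cis.
Working through the distinct placements yields 4 geometric isomers: I mer (3 arrangements); I fac (chiral).

4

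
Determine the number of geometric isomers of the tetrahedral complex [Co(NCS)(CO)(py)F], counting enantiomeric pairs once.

All four vertices of a tetrahedron are equivalent and mutually adjacent, so cis/trans isomerism cannot arise.
Only one geometric arrangement is possible; it has no improper symmetry element, so it exists as a pair of enantiomers (2 stereoisomers).

1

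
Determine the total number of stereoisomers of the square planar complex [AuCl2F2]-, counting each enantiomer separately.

A square has two trans pairs of vertices; adjacent vertices are cis.
There are 2 geometric isomers: Cl cis; Cl trans.
Each arrangement has an internal mirror plane or centre of symmetry, so none is chiral.

2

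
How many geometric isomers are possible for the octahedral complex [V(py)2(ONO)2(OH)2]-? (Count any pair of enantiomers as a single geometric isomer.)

5

An octahedron has six vertices in three trans pairs; every non-trans pair is cis.
Systematic placement gives 5 geometric isomers: py trans, ONO trans, OH trans; py cis, ONO cis, OH trans; py trans, ONO cis, OH cis; py cis, ONO cis, OH cis (chiral); py cis, ONO trans, OH cis.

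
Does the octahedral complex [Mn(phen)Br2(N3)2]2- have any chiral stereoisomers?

In an octahedral complex each vertex has one trans partner and four cis neighbours.
Each phen is bidentate and must span two cis positions.
There are 3 geometric isomers: Br trans, N3 cis; Br cis, N3 cis (chiral); Br cis, N3 trans.
One of these lacks any improper symmetry element and so occurs as an enantiomeric pair, giving 3 + 1 = 4 stereoisomers in total.

yes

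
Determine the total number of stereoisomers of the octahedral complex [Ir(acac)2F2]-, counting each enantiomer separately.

In an octahedral complex each vertex has one trans partner and four cis neighbours.
Each acac is bidentate and must span two cis positions.
There are 2 geometric isomers: F trans; F cis (chiral).
One of these lacks any improper symmetry element and so occurs as an enantiomeric pair, giving 2 + 1 = 3 stereoisomers in total.

3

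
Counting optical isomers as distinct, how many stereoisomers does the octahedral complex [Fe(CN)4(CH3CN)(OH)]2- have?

2

An octahedron has six vertices in three trans pairs; every non-trans pair is cis.
There are 2 geometric isomers: CH3CN and OH mutually cis; CH3CN and OH mutually trans.
Each arrangement has an internal mirror plane or centre of symmetry, so none is chiral.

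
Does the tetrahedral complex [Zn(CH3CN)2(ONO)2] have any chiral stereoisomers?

no

All four vertices of a tetrahedron are equivalent and mutually adjacent, so cis/trans isomerism cannot arise.
Only one geometric arrangement is possible.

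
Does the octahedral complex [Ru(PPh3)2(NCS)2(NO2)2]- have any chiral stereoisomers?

The six octahedral sites form three mutually perpendicular trans pairs.
The distinct arrangements are (5 in all): PPh3 trans, NCS trans, NO2 trans; PPh3 cis, NCS trans, NO2 cis; PPh3 trans, NCS cis, NO2 cis; PPh3 cis, NCS cis, NO2 cis (chiral); PPh3 cis, NCS cis, NO2 trans.
One of these lacks any improper symmetry element and so occurs as an enantiomeric pair, giving 5 + 1 = 6 stereoisomers in total.

yes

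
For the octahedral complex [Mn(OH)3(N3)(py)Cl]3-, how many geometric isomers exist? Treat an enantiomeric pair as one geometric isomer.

In an octahedral complex each vertex has one trans partner and four cis neighbours.
The distinct arrangements are (4 in all): OH mer (3 arrangements); OH fac (chiral).

4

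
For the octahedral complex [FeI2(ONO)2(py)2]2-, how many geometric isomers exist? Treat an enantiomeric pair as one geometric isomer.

Systematic placement gives 5 geometric isomers: I trans, ONO trans, py trans; I trans, ONO cis, py cis; I cis, ONO cis, py trans; I cis, ONO cis, py cis (chiral); I cis, ONO trans, py cis.

5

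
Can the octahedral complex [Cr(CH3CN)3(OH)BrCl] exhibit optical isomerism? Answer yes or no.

An octahedron has six vertices in three trans pairs; every non-trans pair is cis.
There are 4 geometric isomers: CH3CN mer (3 arrangements); CH3CN fac (chiral).
One of these lacks any improper symmetry element and so occurs as an enantiomeric pair, giving 4 + 1 = 5 stereoisomers in total.

yes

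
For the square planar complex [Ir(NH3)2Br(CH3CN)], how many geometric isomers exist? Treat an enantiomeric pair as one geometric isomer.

In a square planar complex each vertex has one trans partner and two cis neighbours.
The distinct arrangements are (2 in all): NH3 cis; NH3 trans.

2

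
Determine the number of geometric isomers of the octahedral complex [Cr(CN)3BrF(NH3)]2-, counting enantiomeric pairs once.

The six octahedral sites form three mutually perpendicular trans pairs.
Working through the distinct placements yields 4 geometric isomers: CN mer (3 arrangements); CN fac (chiral).

4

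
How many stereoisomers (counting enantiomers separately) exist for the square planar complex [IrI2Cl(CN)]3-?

2

The distinct arrangements are (2 in all): I cis; I trans.
Each arrangement has an internal mirror plane or centre of symmetry, so none is chiral.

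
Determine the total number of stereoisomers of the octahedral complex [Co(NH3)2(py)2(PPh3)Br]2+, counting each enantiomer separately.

In an octahedral complex each vertex has one trans partner and four cis neighbours.
Systematic placement gives 6 geometric isomers: NH3 cis, py trans; NH3 cis, py cis (3 arrangements, 2 chiral); NH3 trans, py trans; NH3 trans, py cis.
Of these, 2 lack any improper symmetry element and so occur as enantiomeric pairs, giving 6 + 2 = 8 stereoisomers in total.

8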